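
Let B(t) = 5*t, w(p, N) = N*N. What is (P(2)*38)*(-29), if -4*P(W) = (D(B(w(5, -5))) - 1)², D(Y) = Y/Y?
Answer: 0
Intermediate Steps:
w(p, N) = N²
D(Y) = 1
P(W) = 0 (P(W) = -(1 - 1)²/4 = -¼*0² = -¼*0 = 0)
(P(2)*38)*(-29) = (0*38)*(-29) = 0*(-29) = 0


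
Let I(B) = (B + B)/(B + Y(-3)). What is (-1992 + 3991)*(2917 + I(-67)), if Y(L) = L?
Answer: 204221838/35 ≈ 5.8349e+6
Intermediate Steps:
I(B) = 2*B/(-3 + B) (I(B) = (B + B)/(B - 3) = (2*B)/(-3 + B) = 2*B/(-3 + B))
(-1992 + 3991)*(2917 + I(-67)) = (-1992 + 3991)*(2917 + 2*(-67)/(-3 - 67)) = 1999*(2917 + 2*(-67)/(-70)) = 1999*(2917 + 2*(-67)*(-1/70)) = 1999*(2917 + 67/35) = 1999*(102162/35) = 204221838/35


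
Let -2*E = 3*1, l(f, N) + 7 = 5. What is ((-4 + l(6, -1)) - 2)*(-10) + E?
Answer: 157/2 ≈ 78.500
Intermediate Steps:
l(f, N) = -2 (l(f, N) = -7 + 5 = -2)
E = -3/2 ≈ -1.5000
((-4 + l(6, -1)) - 2)*(-10) + E = ((-4 - 2) - 2)*(-10) - 3/2 = (-6 - 2)*(-10) - 3/2 = -8*(-10) - 3/2 = 80 - 3/2 = 157/2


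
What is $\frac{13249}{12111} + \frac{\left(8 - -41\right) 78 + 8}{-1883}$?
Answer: $- \frac{21437263}{22805013} \approx -0.94002$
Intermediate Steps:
$\frac{13249}{12111} + \frac{\left(8 - -41\right) 78 + 8}{-1883} = 13249 \cdot \frac{1}{12111} + \left(\left(8 + 41\right) 78 + 8\right) \left(- \frac{1}{1883}\right) = \frac{13249}{12111} + \left(49 \cdot 78 + 8\right) \left(- \frac{1}{1883}\right) = \frac{13249}{12111} + \left(3822 + 8\right) \left(- \frac{1}{1883}\right) = \frac{13249}{12111} + 3830 \left(- \frac{1}{1883}\right) = \frac{13249}{12111} - \frac{3830}{1883} = - \frac{21437263}{22805013}$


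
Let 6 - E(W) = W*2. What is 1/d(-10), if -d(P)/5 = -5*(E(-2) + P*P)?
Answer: 1/2750 ≈ 0.00036364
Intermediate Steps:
E(W) = 6 - 2*W (E(W) = 6 - W*2 = 6 - 2*W)
d(P) = 250 + 25*P² (d(P) = -(-25)*((6 - 2*(-2)) + P*P) = -(-25)*((6 + 4) + P²) = -(-25)*(10 + P²) = -5*(-50 - 5*P²) = 250 + 25*P²)
1/d(-10) = 1/(250 + 25*(-10)²) = 1/(250 + 25*100) = 1/(250 + 2500) = 1/2750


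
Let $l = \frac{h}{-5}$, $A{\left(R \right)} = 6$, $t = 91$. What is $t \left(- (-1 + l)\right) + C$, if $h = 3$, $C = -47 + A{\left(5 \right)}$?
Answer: $\frac{523}{5} \approx 104.6$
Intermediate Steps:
$C = -41$ ($C = -47 + 6 = -41$)
$l = - \frac{3}{5}$ ($l = \frac{3}{-5} = 3 \left(- \frac{1}{5}\right) = - \frac{3}{5} \approx -0.6$)
$t \left(- (-1 + l)\right) + C = 91 \left(- (-1 - \frac{3}{5})\right) - 41 = 91 \left(\left(-1\right) \left(- \frac{8}{5}\right)\right) - 41 = 91 \cdot \frac{8}{5} - 41 = \frac{728}{5} - 41 = \frac{523}{5}$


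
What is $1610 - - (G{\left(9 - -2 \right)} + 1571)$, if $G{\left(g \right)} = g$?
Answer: $3192$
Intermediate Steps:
$1610 - - (G{\left(9 - -2 \right)} + 1571) = 1610 - - (\left(9 - -2\right) + 1571) = 1610 - - (\left(9 + 2\right) + 1571) = 1610 - - (11 + 1571) = 1610 - \left(-1\right) 1582 = 1610 - -1582 = 1610 + 1582 = 3192$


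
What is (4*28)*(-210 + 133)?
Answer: -8624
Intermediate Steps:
(4*28)*(-210 + 133) = 112*(-77) = -8624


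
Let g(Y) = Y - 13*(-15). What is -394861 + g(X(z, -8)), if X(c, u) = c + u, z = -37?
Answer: -394711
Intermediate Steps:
g(Y) = 195 + Y (g(Y) = Y + 195 = 195 + Y)
-394861 + g(X(z, -8)) = -394861 + (195 + (-37 - 8)) = -394861 + (195 - 45) = -394861 + 150 = -394711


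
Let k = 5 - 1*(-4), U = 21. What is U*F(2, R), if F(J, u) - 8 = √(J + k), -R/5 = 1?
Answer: 168 + 21*√11 ≈ 237.65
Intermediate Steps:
k = 9 (k = 5 + 4 = 9)
R = -5 (R = -5*1 = -5)
F(J, u) = 8 + √(9 + J) (F(J, u) = 8 + √(J + 9) = 8 + √(9 + J))
U*F(2, R) = 21*(8 + √(9 + 2)) = 21*(8 + √11) = 168 + 21*√11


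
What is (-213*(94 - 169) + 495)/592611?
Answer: 5490/197537 ≈ 0.027792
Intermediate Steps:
(-213*(94 - 169) + 495)/592611 = (-213*(-75) + 495)*(1/592611) = (15975 + 495)*(1/592611) = 16470*(1/592611) = 5490/197537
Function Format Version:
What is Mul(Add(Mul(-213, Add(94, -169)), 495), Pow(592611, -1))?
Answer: Rational(5490, 197537) ≈ 0.027792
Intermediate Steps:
Mul(Add(Mul(-213, Add(94, -169)), 495), Pow(592611, -1)) = Mul(Add(Mul(-213, -75), 495), Rational(1, 592611)) = Mul(Add(15975, 495), Rational(1, 592611)) = Mul(16470, Rational(1, 592611)) = Rational(5490, 197537)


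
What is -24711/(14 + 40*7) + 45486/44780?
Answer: -45549404/548555 ≈ -83.035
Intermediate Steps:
-24711/(14 + 40*7) + 45486/44780 = -24711/(14 + 280) + 45486*(1/44780) = -24711/294 + 22743/22390 = -24711*1/294 + 22743/22390 = -8237/98 + 22743/22390 = -45549404/548555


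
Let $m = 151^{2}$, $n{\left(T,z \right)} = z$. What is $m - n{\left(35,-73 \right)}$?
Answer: $22874$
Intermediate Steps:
$m = 22801$
$m - n{\left(35,-73 \right)} = 22801 - -73 = 22801 + 73 = 22874$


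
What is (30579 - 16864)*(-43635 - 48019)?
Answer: -1257034610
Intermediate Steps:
(30579 - 16864)*(-43635 - 48019) = 13715*(-91654) = -1257034610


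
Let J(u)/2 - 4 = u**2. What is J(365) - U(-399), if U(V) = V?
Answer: 266857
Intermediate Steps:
J(u) = 8 + 2*u**2
J(365) - U(-399) = (8 + 2*365**2) - 1*(-399) = (8 + 2*133225) + 399 = (8 + 266450) + 399 = 266458 + 399 = 266857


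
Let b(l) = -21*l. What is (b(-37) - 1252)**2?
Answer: 225625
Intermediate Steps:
(b(-37) - 1252)**2 = (-21*(-37) - 1252)**2 = (777 - 1252)**2 = (-475)**2 = 225625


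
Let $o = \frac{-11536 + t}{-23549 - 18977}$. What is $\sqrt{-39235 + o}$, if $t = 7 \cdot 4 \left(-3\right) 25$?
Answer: $\frac{i \sqrt{17738593684581}}{21263} \approx 198.08 i$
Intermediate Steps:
$t = -2100$ ($t = 28 \left(-3\right) 25 = \left(-84\right) 25 = -2100$)
$o = \frac{6818}{21263}$ ($o = \frac{-11536 - 2100}{-23549 - 18977} = - \frac{13636}{-42526} = \left(-13636\right) \left(- \frac{1}{42526}\right) = \frac{6818}{21263} \approx 0.32065$)
$\sqrt{-39235 + o} = \sqrt{-39235 + \frac{6818}{21263}} = \sqrt{- \frac{834246987}{21263}} = \frac{i \sqrt{17738593684581}}{21263}$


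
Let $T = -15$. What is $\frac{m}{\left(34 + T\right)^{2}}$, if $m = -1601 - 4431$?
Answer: $- \frac{6032}{361} \approx -16.709$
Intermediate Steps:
$m = -6032$
$\frac{m}{\left(34 + T\right)^{2}} = - \frac{6032}{\left(34 - 15\right)^{2}} = - \frac{6032}{19^{2}} = - \frac{6032}{361}$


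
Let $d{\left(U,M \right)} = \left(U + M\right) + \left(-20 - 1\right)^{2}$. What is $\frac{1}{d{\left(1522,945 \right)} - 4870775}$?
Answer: $- \frac{1}{4867867} \approx -2.0543 \cdot 10^{-7}$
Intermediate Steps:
$d{\left(U,M \right)} = 441 + M + U$ ($d{\left(U,M \right)} = \left(M + U\right) + \left(-21\right)^{2} = \left(M + U\right) + 441 = 441 + M + U$)
$\frac{1}{d{\left(1522,945 \right)} - 4870775} = \frac{1}{\left(441 + 945 + 1522\right) - 4870775} = \frac{1}{2908 - 4870775} = \frac{1}{-4867867} = - \frac{1}{4867867}$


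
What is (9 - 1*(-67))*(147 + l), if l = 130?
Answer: 21052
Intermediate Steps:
(9 - 1*(-67))*(147 + l) = (9 - 1*(-67))*(147 + 130) = (9 + 67)*277 = 76*277 = 21052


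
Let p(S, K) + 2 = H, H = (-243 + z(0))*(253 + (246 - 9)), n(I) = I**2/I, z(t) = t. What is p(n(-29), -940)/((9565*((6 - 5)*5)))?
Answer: -119072/47825 ≈ -2.4897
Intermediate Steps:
n(I) = I
H = -119070 (H = (-243 + 0)*(253 + (246 - 9)) = -243*(253 + 237) = -243*490 = -119070)
p(S, K) = -119072 (p(S, K) = -2 - 119070 = -119072)
p(n(-29), -940)/((9565*((6 - 5)*5))) = -119072*1/(47825*(6 - 5)) = -119072/(9565*(1*5)) = -119072/(9565*5) = -119072/47825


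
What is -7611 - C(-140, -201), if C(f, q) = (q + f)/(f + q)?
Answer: -7612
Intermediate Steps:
C(f, q) = 1 (C(f, q) = (f + q)/(f + q) = 1)
-7611 - C(-140, -201) = -7611 - 1*1 = -7611 - 1 = -7612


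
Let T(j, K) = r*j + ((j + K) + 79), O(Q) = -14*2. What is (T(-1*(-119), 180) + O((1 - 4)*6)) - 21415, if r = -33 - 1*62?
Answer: -32370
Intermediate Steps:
r = -95 (r = -33 - 62 = -95)
O(Q) = -28
T(j, K) = 79 + K - 94*j (T(j, K) = -95*j + ((j + K) + 79) = -95*j + ((K + j) + 79) = -95*j + (79 + K + j) = 79 + K - 94*j)
(T(-1*(-119), 180) + O((1 - 4)*6)) - 21415 = ((79 + 180 - (-94)*(-119)) - 28) - 21415 = ((79 + 180 - 94*119) - 28) - 21415 = ((79 + 180 - 11186) - 28) - 21415 = (-10927 - 28) - 21415 = -10955 - 21415 = -32370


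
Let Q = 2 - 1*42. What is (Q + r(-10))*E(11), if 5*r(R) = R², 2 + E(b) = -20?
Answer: 440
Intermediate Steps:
E(b) = -22 (E(b) = -2 - 20 = -22)
r(R) = R²/5
Q = -40 (Q = 2 - 42 = -40)
(Q + r(-10))*E(11) = (-40 + (⅕)*(-10)²)*(-22) = (-40 + (⅕)*100)*(-22) = (-40 + 20)*(-22) = -20*(-22) = 440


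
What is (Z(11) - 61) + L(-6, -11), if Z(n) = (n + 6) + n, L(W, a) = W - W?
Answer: -33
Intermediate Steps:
L(W, a) = 0
Z(n) = 6 + 2*n (Z(n) = (6 + n) + n = 6 + 2*n)
(Z(11) - 61) + L(-6, -11) = ((6 + 2*11) - 61) + 0 = ((6 + 22) - 61) + 0 = (28 - 61) + 0 = -33 + 0 = -33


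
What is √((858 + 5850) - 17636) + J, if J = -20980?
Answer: -20980 + 4*I*√683 ≈ -20980.0 + 104.54*I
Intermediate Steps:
√((858 + 5850) - 17636) + J = √((858 + 5850) - 17636) - 20980 = √(6708 - 17636) - 20980 = √(-10928) - 20980 = 4*I*√683 - 20980 = -20980 + 4*I*√683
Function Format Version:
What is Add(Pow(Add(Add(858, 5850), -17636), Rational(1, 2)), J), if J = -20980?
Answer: Add(-20980, Mul(4, I, Pow(683, Rational(1, 2)))) ≈ Add(-20980., Mul(104.54, I))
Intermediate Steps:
Add(Pow(Add(Add(858, 5850), -17636), Rational(1, 2)), J) = Add(Pow(Add(Add(858, 5850), -17636), Rational(1, 2)), -20980) = Add(Pow(Add(6708, -17636), Rational(1, 2)), -20980) = Add(Pow(-10928, Rational(1, 2)), -20980) = Add(Mul(4, I, Pow(683, Rational(1, 2))), -20980) = Add(-20980, Mul(4, I, Pow(683, Rational(1, 2))))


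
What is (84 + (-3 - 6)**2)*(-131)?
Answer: -21615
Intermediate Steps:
(84 + (-3 - 6)**2)*(-131) = (84 + (-9)**2)*(-131) = (84 + 81)*(-131) = 165*(-131) = -21615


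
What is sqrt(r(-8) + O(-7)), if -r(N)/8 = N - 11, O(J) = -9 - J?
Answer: 5*sqrt(6) ≈ 12.247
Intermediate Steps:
r(N) = 88 - 8*N (r(N) = -8*(N - 11) = -8*(-11 + N) = 88 - 8*N)
sqrt(r(-8) + O(-7)) = sqrt((88 - 8*(-8)) + (-9 - 1*(-7))) = sqrt((88 + 64) + (-9 + 7)) = sqrt(152 - 2) = sqrt(150) = 5*sqrt(6)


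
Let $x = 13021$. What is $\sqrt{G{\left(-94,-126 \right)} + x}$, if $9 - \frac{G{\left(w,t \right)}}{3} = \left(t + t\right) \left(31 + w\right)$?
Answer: $2 i \sqrt{8645} \approx 185.96 i$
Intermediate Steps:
$G{\left(w,t \right)} = 27 - 6 t \left(31 + w\right)$ ($G{\left(w,t \right)} = 27 - 3 \left(t + t\right) \left(31 + w\right) = 27 - 3 \cdot 2 t \left(31 + w\right) = 27 - 6 t \left(31 + w\right)$)
$\sqrt{G{\left(-94,-126 \right)} + x} = \sqrt{\left(27 - -23436 - \left(-756\right) \left(-94\right)\right) + 13021} = \sqrt{\left(27 + 23436 - 71064\right) + 13021} = \sqrt{-47601 + 13021} = \sqrt{-34580} = 2 i \sqrt{8645}$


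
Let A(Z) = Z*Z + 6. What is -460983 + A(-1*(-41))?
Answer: -459296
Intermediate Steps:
A(Z) = 6 + Z**2 (A(Z) = Z**2 + 6 = 6 + Z**2)
-460983 + A(-1*(-41)) = -460983 + (6 + (-1*(-41))**2) = -460983 + (6 + 41**2) = -460983 + (6 + 1681) = -460983 + 1687 = -459296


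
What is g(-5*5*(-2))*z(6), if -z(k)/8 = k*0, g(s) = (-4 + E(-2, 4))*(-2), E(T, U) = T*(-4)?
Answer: 0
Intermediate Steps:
E(T, U) = -4*T
g(s) = -8 (g(s) = (-4 - 4*(-2))*(-2) = (-4 + 8)*(-2) = 4*(-2) = -8)
z(k) = 0 (z(k) = -8*k*0 = -8*0 = 0)
g(-5*5*(-2))*z(6) = -8*0 = 0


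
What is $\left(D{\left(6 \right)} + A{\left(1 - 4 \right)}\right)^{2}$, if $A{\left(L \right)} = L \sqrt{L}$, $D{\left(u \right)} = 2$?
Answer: $\left(2 - 3 i \sqrt{3}\right)^{2} \approx -23.0 - 20.785 i$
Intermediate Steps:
$A{\left(L \right)} = L^{\frac{3}{2}}$
$\left(D{\left(6 \right)} + A{\left(1 - 4 \right)}\right)^{2} = \left(2 + \left(1 - 4\right)^{\frac{3}{2}}\right)^{2} = \left(2 + \left(-3\right)^{\frac{3}{2}}\right)^{2} = \left(2 - 3 i \sqrt{3}\right)^{2}$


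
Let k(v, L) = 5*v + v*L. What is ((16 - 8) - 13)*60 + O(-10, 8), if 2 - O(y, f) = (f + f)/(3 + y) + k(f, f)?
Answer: -2798/7 ≈ -399.71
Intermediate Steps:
k(v, L) = 5*v + L*v
O(y, f) = 2 - f*(5 + f) - 2*f/(3 + y) (O(y, f) = 2 - ((f + f)/(3 + y) + f*(5 + f)) = 2 - ((2*f)/(3 + y) + f*(5 + f)) = 2 - (2*f/(3 + y) + f*(5 + f)) = 2 - (f*(5 + f) + 2*f/(3 + y)) = 2 + (-f*(5 + f) - 2*f/(3 + y)) = 2 - f*(5 + f) - 2*f/(3 + y))
((16 - 8) - 13)*60 + O(-10, 8) = ((16 - 8) - 13)*60 + (6 - 2*8 + 2*(-10) - 3*8*(5 + 8) - 1*8*(-10)*(5 + 8))/(3 - 10) = (8 - 13)*60 + (6 - 16 - 20 - 3*8*13 - 1*8*(-10)*13)/(-7) = -5*60 - (6 - 16 - 20 - 312 + 1040)/7 = -300 - ⅐*698 = -300 - 698/7 = -2798/7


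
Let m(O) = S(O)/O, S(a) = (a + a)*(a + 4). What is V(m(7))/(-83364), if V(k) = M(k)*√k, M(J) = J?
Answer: -11*√22/41682 ≈ -0.0012378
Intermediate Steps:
S(a) = 2*a*(4 + a) (S(a) = (2*a)*(4 + a) = 2*a*(4 + a))
m(O) = 8 + 2*O (m(O) = (2*O*(4 + O))/O = 8 + 2*O)
V(k) = k^(3/2) (V(k) = k*√k = k^(3/2))
V(m(7))/(-83364) = (8 + 2*7)^(3/2)/(-83364) = (8 + 14)^(3/2)*(-1/83364) = 22^(3/2)*(-1/83364) = (22*√22)*(-1/83364) = -11*√22/41682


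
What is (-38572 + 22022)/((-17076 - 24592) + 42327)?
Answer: -16550/659 ≈ -25.114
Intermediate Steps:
(-38572 + 22022)/((-17076 - 24592) + 42327) = -16550/(-41668 + 42327) = -16550/659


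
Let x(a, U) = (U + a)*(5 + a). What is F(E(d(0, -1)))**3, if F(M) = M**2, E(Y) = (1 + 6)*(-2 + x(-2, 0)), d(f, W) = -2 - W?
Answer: 30840979456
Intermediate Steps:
x(a, U) = (5 + a)*(U + a)
E(Y) = -56 (E(Y) = (1 + 6)*(-2 + ((-2)**2 + 5*0 + 5*(-2) + 0*(-2))) = 7*(-2 + (4 + 0 - 10 + 0)) = 7*(-2 - 6) = 7*(-8) = -56)
F(E(d(0, -1)))**3 = ((-56)**2)**3 = 3136**3 = 30840979456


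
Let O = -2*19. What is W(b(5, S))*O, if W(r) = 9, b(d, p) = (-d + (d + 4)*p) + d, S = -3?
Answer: -342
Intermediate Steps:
b(d, p) = p*(4 + d) (b(d, p) = (-d + (4 + d)*p) + d = (-d + p*(4 + d)) + d = p*(4 + d))
O = -38
W(b(5, S))*O = 9*(-38) = -342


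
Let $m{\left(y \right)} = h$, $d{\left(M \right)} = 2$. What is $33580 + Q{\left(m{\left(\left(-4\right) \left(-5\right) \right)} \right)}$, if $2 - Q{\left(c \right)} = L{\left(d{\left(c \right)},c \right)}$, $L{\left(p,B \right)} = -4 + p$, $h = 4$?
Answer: $33584$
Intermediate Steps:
$m{\left(y \right)} = 4$
$Q{\left(c \right)} = 4$ ($Q{\left(c \right)} = 2 - \left(-4 + 2\right) = 2 - -2 = 2 + 2 = 4$)
$33580 + Q{\left(m{\left(\left(-4\right) \left(-5\right) \right)} \right)} = 33580 + 4 = 33584$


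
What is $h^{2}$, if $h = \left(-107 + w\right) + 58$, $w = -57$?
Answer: $11236$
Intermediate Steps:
$h = -106$ ($h = \left(-107 - 57\right) + 58 = -164 + 58 = -106$)
$h^{2} = \left(-106\right)^{2} = 11236$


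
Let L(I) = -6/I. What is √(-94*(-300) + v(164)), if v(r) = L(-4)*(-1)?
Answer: √112794/2 ≈ 167.92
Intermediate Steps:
v(r) = -3/2 (v(r) = -6/(-4)*(-1) = -6*(-¼)*(-1) = (3/2)*(-1) = -3/2)
√(-94*(-300) + v(164)) = √(-94*(-300) - 3/2) = √(28200 - 3/2) = √(56397/2) = √112794/2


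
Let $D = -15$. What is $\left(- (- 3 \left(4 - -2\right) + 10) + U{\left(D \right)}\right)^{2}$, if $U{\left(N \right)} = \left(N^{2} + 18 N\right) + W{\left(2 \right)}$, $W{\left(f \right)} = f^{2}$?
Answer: $1089$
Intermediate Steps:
$U{\left(N \right)} = 4 + N^{2} + 18 N$ ($U{\left(N \right)} = \left(N^{2} + 18 N\right) + 2^{2} = \left(N^{2} + 18 N\right) + 4 = 4 + N^{2} + 18 N$)
$\left(- (- 3 \left(4 - -2\right) + 10) + U{\left(D \right)}\right)^{2} = \left(- (- 3 \left(4 - -2\right) + 10) + \left(4 + \left(-15\right)^{2} + 18 \left(-15\right)\right)\right)^{2} = \left(- (- 3 \left(4 + 2\right) + 10) + \left(4 + 225 - 270\right)\right)^{2} = \left(- (\left(-3\right) 6 + 10) - 41\right)^{2} = \left(- (-18 + 10) - 41\right)^{2} = \left(\left(-1\right) \left(-8\right) - 41\right)^{2} = \left(8 - 41\right)^{2} = \left(-33\right)^{2} = 1089$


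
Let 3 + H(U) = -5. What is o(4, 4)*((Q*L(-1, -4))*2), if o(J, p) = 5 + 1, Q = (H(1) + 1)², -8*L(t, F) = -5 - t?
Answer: 294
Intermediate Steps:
H(U) = -8 (H(U) = -3 - 5 = -8)
L(t, F) = 5/8 + t/8 (L(t, F) = -(-5 - t)/8 = 5/8 + t/8)
Q = 49 (Q = (-8 + 1)² = (-7)² = 49)
o(J, p) = 6
o(4, 4)*((Q*L(-1, -4))*2) = 6*((49*(5/8 + (⅛)*(-1)))*2) = 6*((49*(5/8 - ⅛))*2) = 6*((49*(½))*2) = 6*((49/2)*2) = 6*49 = 294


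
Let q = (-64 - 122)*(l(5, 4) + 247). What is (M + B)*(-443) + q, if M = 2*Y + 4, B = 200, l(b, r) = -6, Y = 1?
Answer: -136084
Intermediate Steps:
M = 6 (M = 2*1 + 4 = 2 + 4 = 6)
q = -44826 (q = (-64 - 122)*(-6 + 247) = -186*241 = -44826)
(M + B)*(-443) + q = (6 + 200)*(-443) - 44826 = 206*(-443) - 44826 = -91258 - 44826 = -136084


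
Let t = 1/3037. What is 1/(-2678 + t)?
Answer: -3037/8133085 ≈ -0.00037341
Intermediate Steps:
t = 1/3037 ≈ 0.00032927
1/(-2678 + t) = 1/(-2678 + 1/3037) = 1/(-8133085/3037) = -3037/8133085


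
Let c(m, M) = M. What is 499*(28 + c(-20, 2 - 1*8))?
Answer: 10978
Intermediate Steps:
499*(28 + c(-20, 2 - 1*8)) = 499*(28 + (2 - 1*8)) = 499*(28 + (2 - 8)) = 499*(28 - 6) = 499*22 = 10978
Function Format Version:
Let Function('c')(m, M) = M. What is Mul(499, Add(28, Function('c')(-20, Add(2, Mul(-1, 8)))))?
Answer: 10978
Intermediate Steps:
Mul(499, Add(28, Function('c')(-20, Add(2, Mul(-1, 8))))) = Mul(499, Add(28, Add(2, Mul(-1, 8)))) = Mul(499, Add(28, Add(2, -8))) = Mul(499, Add(28, -6)) = Mul(499, 22) = 10978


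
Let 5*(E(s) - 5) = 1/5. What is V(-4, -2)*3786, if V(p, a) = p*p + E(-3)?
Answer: 1991436/25 ≈ 79658.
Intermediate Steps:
E(s) = 126/25 (E(s) = 5 + (⅕)/5 = 5 + (⅕)*(⅕) = 5 + 1/25 = 126/25)
V(p, a) = 126/25 + p² (V(p, a) = p*p + 126/25 = p² + 126/25 = 126/25 + p²)
V(-4, -2)*3786 = (126/25 + (-4)²)*3786 = (126/25 + 16)*3786 = (526/25)*3786 = 1991436/25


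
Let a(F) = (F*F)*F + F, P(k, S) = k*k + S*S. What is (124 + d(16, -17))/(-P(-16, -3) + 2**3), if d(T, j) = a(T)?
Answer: -4236/257 ≈ -16.482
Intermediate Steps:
P(k, S) = S**2 + k**2 (P(k, S) = k**2 + S**2 = S**2 + k**2)
a(F) = F + F**3 (a(F) = F**2*F + F = F**3 + F = F + F**3)
d(T, j) = T + T**3
(124 + d(16, -17))/(-P(-16, -3) + 2**3) = (124 + (16 + 16**3))/(-((-3)**2 + (-16)**2) + 2**3) = (124 + (16 + 4096))/(-(9 + 256) + 8) = (124 + 4112)/(-1*265 + 8) = 4236/(-265 + 8) = 4236/(-257) = 4236*(-1/257) = -4236/257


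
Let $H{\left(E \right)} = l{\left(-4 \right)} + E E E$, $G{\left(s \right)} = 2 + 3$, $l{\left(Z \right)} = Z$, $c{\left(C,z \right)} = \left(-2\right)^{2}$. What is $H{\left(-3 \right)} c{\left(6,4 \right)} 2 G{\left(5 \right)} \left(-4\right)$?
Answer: $4960$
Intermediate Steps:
$c{\left(C,z \right)} = 4$
$G{\left(s \right)} = 5$
$H{\left(E \right)} = -4 + E^{3}$ ($H{\left(E \right)} = -4 + E E E = -4 + E^{2} E = -4 + E^{3}$)
$H{\left(-3 \right)} c{\left(6,4 \right)} 2 G{\left(5 \right)} \left(-4\right) = \left(-4 + \left(-3\right)^{3}\right) 4 \cdot 2 \cdot 5 \left(-4\right) = \left(-4 - 27\right) 4 \cdot 10 \left(-4\right) = \left(-31\right) 4 \left(-40\right) = \left(-124\right) \left(-40\right) = 4960$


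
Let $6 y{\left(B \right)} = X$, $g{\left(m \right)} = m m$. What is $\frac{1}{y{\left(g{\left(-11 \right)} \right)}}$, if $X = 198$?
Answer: $\frac{1}{33} \approx 0.030303$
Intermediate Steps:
$g{\left(m \right)} = m^{2}$
$y{\left(B \right)} = 33$ ($y{\left(B \right)} = \frac{1}{6} \cdot 198 = 33$)
$\frac{1}{y{\left(g{\left(-11 \right)} \right)}} = \frac{1}{33}$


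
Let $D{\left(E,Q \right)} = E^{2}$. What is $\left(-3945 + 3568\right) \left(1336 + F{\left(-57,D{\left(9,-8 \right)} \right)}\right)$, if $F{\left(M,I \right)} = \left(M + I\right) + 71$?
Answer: $-539487$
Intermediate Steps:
$F{\left(M,I \right)} = 71 + I + M$ ($F{\left(M,I \right)} = \left(I + M\right) + 71 = 71 + I + M$)
$\left(-3945 + 3568\right) \left(1336 + F{\left(-57,D{\left(9,-8 \right)} \right)}\right) = \left(-3945 + 3568\right) \left(1336 + \left(71 + 9^{2} - 57\right)\right) = - 377 \left(1336 + \left(71 + 81 - 57\right)\right) = - 377 \left(1336 + 95\right) = \left(-377\right) 1431 = -539487$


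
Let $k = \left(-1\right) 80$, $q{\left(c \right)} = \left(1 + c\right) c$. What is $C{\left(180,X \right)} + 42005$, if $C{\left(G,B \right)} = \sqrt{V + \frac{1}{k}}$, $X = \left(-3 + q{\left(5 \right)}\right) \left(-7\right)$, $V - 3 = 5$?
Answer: $42005 + \frac{3 \sqrt{355}}{20} \approx 42008.0$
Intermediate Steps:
$V = 8$ ($V = 3 + 5 = 8$)
$q{\left(c \right)} = c \left(1 + c\right)$
$k = -80$
$X = -189$ ($X = \left(-3 + 5 \left(1 + 5\right)\right) \left(-7\right) = \left(-3 + 5 \cdot 6\right) \left(-7\right) = \left(-3 + 30\right) \left(-7\right) = 27 \left(-7\right) = -189$)
$C{\left(G,B \right)} = \frac{3 \sqrt{355}}{20}$ ($C{\left(G,B \right)} = \sqrt{8 + \frac{1}{-80}} = \sqrt{8 - \frac{1}{80}} = \sqrt{\frac{639}{80}} = \frac{3 \sqrt{355}}{20}$)
$C{\left(180,X \right)} + 42005 = \frac{3 \sqrt{355}}{20} + 42005 = 42005 + \frac{3 \sqrt{355}}{20}$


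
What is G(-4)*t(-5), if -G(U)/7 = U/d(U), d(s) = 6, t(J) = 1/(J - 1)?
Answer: -7/9 ≈ -0.77778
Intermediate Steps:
t(J) = 1/(-1 + J)
G(U) = -7*U/6
G(-4)*t(-5) = (-7/6*(-4))/(-1 - 5) = (14/3)/(-6) = (14/3)*(-1/6) = -7/9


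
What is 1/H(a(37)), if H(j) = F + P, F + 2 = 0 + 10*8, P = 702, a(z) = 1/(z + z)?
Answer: 1/780 ≈ 0.0012821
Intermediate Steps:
a(z) = 1/(2*z)
F = 78 (F = -2 + (0 + 10*8) = -2 + (0 + 80) = -2 + 80 = 78)
H(j) = 780 (H(j) = 78 + 702 = 780)
1/H(a(37)) = 1/780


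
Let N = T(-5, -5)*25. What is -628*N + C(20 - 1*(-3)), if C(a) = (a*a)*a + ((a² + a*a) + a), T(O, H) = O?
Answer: 91748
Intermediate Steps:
N = -125 (N = -5*25 = -125)
C(a) = a + a³ + 2*a² (C(a) = a²*a + ((a² + a²) + a) = a³ + (2*a² + a) = a³ + (a + 2*a²) = a + a³ + 2*a²)
-628*N + C(20 - 1*(-3)) = -628*(-125) + (20 - 1*(-3))*(1 + (20 - 1*(-3))² + 2*(20 - 1*(-3))) = 78500 + (20 + 3)*(1 + (20 + 3)² + 2*(20 + 3)) = 78500 + 23*(1 + 23² + 2*23) = 78500 + 23*(1 + 529 + 46) = 78500 + 23*576 = 78500 + 13248 = 91748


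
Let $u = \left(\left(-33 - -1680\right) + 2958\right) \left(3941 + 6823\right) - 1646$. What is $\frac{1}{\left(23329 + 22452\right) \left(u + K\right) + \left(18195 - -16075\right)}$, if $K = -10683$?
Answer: $\frac{1}{2268718280141} \approx 4.4078 \cdot 10^{-13}$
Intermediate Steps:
$u = 49566574$ ($u = \left(\left(-33 + 1680\right) + 2958\right) 10764 - 1646 = \left(1647 + 2958\right) 10764 - 1646 = 4605 \cdot 10764 - 1646 = 49568220 - 1646 = 49566574$)
$\frac{1}{\left(23329 + 22452\right) \left(u + K\right) + \left(18195 - -16075\right)} = \frac{1}{\left(23329 + 22452\right) \left(49566574 - 10683\right) + \left(18195 - -16075\right)} = \frac{1}{45781 \cdot 49555891 + \left(18195 + 16075\right)} = \frac{1}{2268718245871 + 34270} = \frac{1}{2268718280141}$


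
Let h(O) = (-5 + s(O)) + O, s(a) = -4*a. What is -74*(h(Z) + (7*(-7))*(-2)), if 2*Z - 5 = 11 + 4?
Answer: -4662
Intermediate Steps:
Z = 10 (Z = 5/2 + (11 + 4)/2 = 5/2 + (½)*15 = 5/2 + 15/2 = 10)
h(O) = -5 - 3*O (h(O) = (-5 - 4*O) + O = -5 - 3*O)
-74*(h(Z) + (7*(-7))*(-2)) = -74*((-5 - 3*10) + (7*(-7))*(-2)) = -74*((-5 - 30) - 49*(-2)) = -74*(-35 + 98) = -74*63 = -4662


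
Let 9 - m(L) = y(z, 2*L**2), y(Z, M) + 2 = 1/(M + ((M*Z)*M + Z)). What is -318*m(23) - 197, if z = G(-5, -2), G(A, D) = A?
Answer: -20676359383/5595767 ≈ -3695.0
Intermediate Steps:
z = -5
y(Z, M) = -2 + 1/(M + Z + Z*M**2) (y(Z, M) = -2 + 1/(M + ((M*Z)*M + Z)) = -2 + 1/(M + (Z*M**2 + Z)) = -2 + 1/(M + (Z + Z*M**2)) = -2 + 1/(M + Z + Z*M**2))
m(L) = 9 - (11 - 4*L**2 + 40*L**4)/(-5 - 20*L**4 + 2*L**2) (m(L) = 9 - (1 - 4*L**2 - 2*(-5) - 2*(-5)*(2*L**2)**2)/(2*L**2 - 5 - 5*4*L**4) = 9 - (1 - 4*L**2 + 10 - 2*(-5)*4*L**4)/(2*L**2 - 5 - 20*L**4) = 9 - (1 - 4*L**2 + 10 + 40*L**4)/(2*L**2 - 5 - 20*L**4) = 9 - (11 - 4*L**2 + 40*L**4)/(-5 - 20*L**4 + 2*L**2))
-318*m(23) - 197 = -636*(28 - 11*23**2 + 110*23**4)/(5 - 2*23**2 + 20*23**4) - 197 = -636*(28 - 11*529 + 110*279841)/(5 - 2*529 + 20*279841) - 197 = -636*(28 - 5819 + 30782510)/(5 - 1058 + 5596820) - 197 = -636*30776719/5595767 - 197 = -318*61553438/5595767 - 197 = -19573993284/5595767 - 197 = -20676359383/5595767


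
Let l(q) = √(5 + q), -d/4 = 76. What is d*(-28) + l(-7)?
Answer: 8512 + I*√2 ≈ 8512.0 + 1.4142*I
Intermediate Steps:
d = -304 (d = -4*76 = -304)
d*(-28) + l(-7) = -304*(-28) + √(5 - 7) = 8512 + √(-2) = 8512 + I*√2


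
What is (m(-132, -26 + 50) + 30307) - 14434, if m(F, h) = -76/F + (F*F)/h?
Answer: 547786/33 ≈ 16600.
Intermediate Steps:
m(F, h) = -76/F + F**2/h
(m(-132, -26 + 50) + 30307) - 14434 = ((-76/(-132) + (-132)**2/(-26 + 50)) + 30307) - 14434 = ((-76*(-1/132) + 17424/24) + 30307) - 14434 = ((19/33 + 17424*(1/24)) + 30307) - 14434 = ((19/33 + 726) + 30307) - 14434 = (23977/33 + 30307) - 14434 = 1024108/33 - 14434 = 547786/33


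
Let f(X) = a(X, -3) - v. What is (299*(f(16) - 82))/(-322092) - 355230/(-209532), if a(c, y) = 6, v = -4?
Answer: 23938717/13584658 ≈ 1.7622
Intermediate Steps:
f(X) = 10 (f(X) = 6 - 1*(-4) = 6 + 4 = 10)
(299*(f(16) - 82))/(-322092) - 355230/(-209532) = (299*(10 - 82))/(-322092) - 355230/(-209532) = (299*(-72))*(-1/322092) - 355230*(-1/209532) = -21528*(-1/322092) + 59205/34922 = 26/389 + 59205/34922 = 23938717/13584658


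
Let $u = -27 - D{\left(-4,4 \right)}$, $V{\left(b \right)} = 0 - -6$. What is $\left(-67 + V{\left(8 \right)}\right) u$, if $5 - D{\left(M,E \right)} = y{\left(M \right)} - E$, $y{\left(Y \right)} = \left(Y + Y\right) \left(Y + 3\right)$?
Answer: $1708$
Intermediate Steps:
$y{\left(Y \right)} = 2 Y \left(3 + Y\right)$
$D{\left(M,E \right)} = 5 + E - 2 M \left(3 + M\right)$ ($D{\left(M,E \right)} = 5 - \left(2 M \left(3 + M\right) - E\right) = 5 - \left(- E + 2 M \left(3 + M\right)\right) = 5 + \left(E - 2 M \left(3 + M\right)\right) = 5 + E - 2 M \left(3 + M\right)$)
$V{\left(b \right)} = 6$ ($V{\left(b \right)} = 0 + 6 = 6$)
$u = -28$ ($u = -27 - \left(5 + 4 - - 8 \left(3 - 4\right)\right) = -27 - \left(5 + 4 - \left(-8\right) \left(-1\right)\right) = -27 - \left(5 + 4 - 8\right) = -27 - 1 = -28$)
$\left(-67 + V{\left(8 \right)}\right) u = \left(-67 + 6\right) \left(-28\right) = \left(-61\right) \left(-28\right) = 1708$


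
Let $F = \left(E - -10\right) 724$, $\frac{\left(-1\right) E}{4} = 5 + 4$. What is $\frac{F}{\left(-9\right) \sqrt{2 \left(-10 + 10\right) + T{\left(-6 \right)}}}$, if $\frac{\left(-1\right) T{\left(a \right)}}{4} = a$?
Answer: $\frac{4706 \sqrt{6}}{27} \approx 426.94$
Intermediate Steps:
$T{\left(a \right)} = - 4 a$
$E = -36$ ($E = - 4 \left(5 + 4\right) = \left(-4\right) 9 = -36$)
$F = -18824$ ($F = \left(-36 - -10\right) 724 = \left(-36 + 10\right) 724 = \left(-26\right) 724 = -18824$)
$\frac{F}{\left(-9\right) \sqrt{2 \left(-10 + 10\right) + T{\left(-6 \right)}}} = - \frac{18824}{\left(-9\right) \sqrt{2 \left(-10 + 10\right) - -24}} = - \frac{18824}{\left(-9\right) \sqrt{2 \cdot 0 + 24}} = - \frac{18824}{\left(-9\right) \sqrt{0 + 24}} = - \frac{18824}{\left(-9\right) \sqrt{24}} = - \frac{18824}{\left(-9\right) 2 \sqrt{6}} = - \frac{18824}{\left(-18\right) \sqrt{6}} = - 18824 \left(- \frac{\sqrt{6}}{108}\right) = \frac{4706 \sqrt{6}}{27}$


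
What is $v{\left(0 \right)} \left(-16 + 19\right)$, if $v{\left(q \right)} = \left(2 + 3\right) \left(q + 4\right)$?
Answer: $60$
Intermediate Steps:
$v{\left(q \right)} = 20 + 5 q$ ($v{\left(q \right)} = 5 \left(4 + q\right) = 20 + 5 q$)
$v{\left(0 \right)} \left(-16 + 19\right) = \left(20 + 5 \cdot 0\right) \left(-16 + 19\right) = \left(20 + 0\right) 3 = 20 \cdot 3 = 60$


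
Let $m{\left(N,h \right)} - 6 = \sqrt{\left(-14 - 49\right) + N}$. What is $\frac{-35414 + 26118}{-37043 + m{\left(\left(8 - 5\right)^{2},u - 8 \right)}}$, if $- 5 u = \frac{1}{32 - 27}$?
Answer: $\frac{4148144}{16526981} + \frac{336 i \sqrt{6}}{16526981} \approx 0.25099 + 4.9799 \cdot 10^{-5} i$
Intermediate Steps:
$u = - \frac{1}{25}$ ($u = - \frac{1}{5 \left(32 - 27\right)} = - \frac{1}{5 \cdot 5} = \left(- \frac{1}{5}\right) \frac{1}{5} = - \frac{1}{25} \approx -0.04$)
$m{\left(N,h \right)} = 6 + \sqrt{-63 + N}$ ($m{\left(N,h \right)} = 6 + \sqrt{\left(-14 - 49\right) + N} = 6 + \sqrt{-63 + N}$)
$\frac{-35414 + 26118}{-37043 + m{\left(\left(8 - 5\right)^{2},u - 8 \right)}} = \frac{-35414 + 26118}{-37043 + \left(6 + \sqrt{-63 + \left(8 - 5\right)^{2}}\right)} = - \frac{9296}{-37043 + \left(6 + \sqrt{-63 + 3^{2}}\right)} = - \frac{9296}{-37043 + \left(6 + \sqrt{-63 + 9}\right)} = - \frac{9296}{-37043 + \left(6 + \sqrt{-54}\right)} = - \frac{9296}{-37043 + \left(6 + 3 i \sqrt{6}\right)} = - \frac{9296}{-37037 + 3 i \sqrt{6}}$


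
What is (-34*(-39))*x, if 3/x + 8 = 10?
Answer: 1989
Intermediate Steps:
x = 3/2 (x = 3/(-8 + 10) = 3/2 ≈ 1.5000)
(-34*(-39))*x = -34*(-39)*(3/2) = 1326*(3/2) = 1989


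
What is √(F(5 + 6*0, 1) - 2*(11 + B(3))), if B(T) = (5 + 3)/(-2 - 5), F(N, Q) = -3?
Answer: I*√1113/7 ≈ 4.766*I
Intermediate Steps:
B(T) = -8/7 (B(T) = 8/(-7) = 8*(-⅐) = -8/7)
√(F(5 + 6*0, 1) - 2*(11 + B(3))) = √(-3 - 2*(11 - 8/7)) = √(-3 - 2*69/7) = √(-3 - 138/7) = √(-159/7) = I*√1113/7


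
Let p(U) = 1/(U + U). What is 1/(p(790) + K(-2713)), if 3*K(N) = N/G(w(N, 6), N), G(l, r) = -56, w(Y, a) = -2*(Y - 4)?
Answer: 66360/1071677 ≈ 0.061922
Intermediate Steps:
w(Y, a) = 8 - 2*Y (w(Y, a) = -2*(-4 + Y) = 8 - 2*Y)
K(N) = -N/168 (K(N) = (N/(-56))/3 = (N*(-1/56))/3 = (-N/56)/3 = -N/168)
p(U) = 1/(2*U)
1/(p(790) + K(-2713)) = 1/((½)/790 - 1/168*(-2713)) = 1/((½)*(1/790) + 2713/168) = 1/(1/1580 + 2713/168) = 1/(1071677/66360) = 66360/1071677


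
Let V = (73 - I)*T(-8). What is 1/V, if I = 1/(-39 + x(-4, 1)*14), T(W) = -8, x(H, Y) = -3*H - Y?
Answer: -115/67152 ≈ -0.0017125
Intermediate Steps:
x(H, Y) = -Y - 3*H
I = 1/115 (I = 1/(-39 + (-1*1 - 3*(-4))*14) = 1/(-39 + (-1 + 12)*14) = 1/(-39 + 11*14) = 1/(-39 + 154) = 1/115 ≈ 0.0086956)
V = -67152/115 (V = (73 - 1*1/115)*(-8) = (73 - 1/115)*(-8) = (8394/115)*(-8) = -67152/115 ≈ -583.93)
1/V = 1/(-67152/115) = -115/67152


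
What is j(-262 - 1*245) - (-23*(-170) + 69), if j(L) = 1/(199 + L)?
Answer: -1225533/308 ≈ -3979.0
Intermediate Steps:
j(-262 - 1*245) - (-23*(-170) + 69) = 1/(199 + (-262 - 1*245)) - (-23*(-170) + 69) = 1/(199 + (-262 - 245)) - (3910 + 69) = 1/(199 - 507) - 1*3979 = 1/(-308) - 3979 = -1/308 - 3979 = -1225533/308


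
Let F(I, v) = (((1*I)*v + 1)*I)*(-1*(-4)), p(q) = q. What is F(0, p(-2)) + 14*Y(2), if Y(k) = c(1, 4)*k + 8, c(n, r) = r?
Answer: 224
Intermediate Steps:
Y(k) = 8 + 4*k (Y(k) = 4*k + 8 = 8 + 4*k)
F(I, v) = 4*I*(1 + I*v) (F(I, v) = ((I*v + 1)*I)*4 = ((1 + I*v)*I)*4 = (I*(1 + I*v))*4 = 4*I*(1 + I*v))
F(0, p(-2)) + 14*Y(2) = 4*0*(1 + 0*(-2)) + 14*(8 + 4*2) = 4*0*(1 + 0) + 14*(8 + 8) = 4*0*1 + 14*16 = 0 + 224 = 224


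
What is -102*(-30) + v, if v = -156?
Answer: 2904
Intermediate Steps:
-102*(-30) + v = -102*(-30) - 156 = 3060 - 156 = 2904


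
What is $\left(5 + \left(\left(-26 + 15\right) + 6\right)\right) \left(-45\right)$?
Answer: $0$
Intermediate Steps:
$\left(5 + \left(\left(-26 + 15\right) + 6\right)\right) \left(-45\right) = \left(5 + \left(-11 + 6\right)\right) \left(-45\right) = \left(5 - 5\right) \left(-45\right) = 0 \left(-45\right) = 0$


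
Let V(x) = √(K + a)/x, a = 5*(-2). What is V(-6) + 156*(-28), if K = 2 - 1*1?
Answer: -4368 - I/2 ≈ -4368.0 - 0.5*I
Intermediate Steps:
a = -10
K = 1 (K = 2 - 1 = 1)
V(x) = 3*I/x (V(x) = √(1 - 10)/x = √(-9)/x = (3*I)/x = 3*I/x)
V(-6) + 156*(-28) = 3*I/(-6) + 156*(-28) = 3*I*(-⅙) - 4368 = -I/2 - 4368 = -4368 - I/2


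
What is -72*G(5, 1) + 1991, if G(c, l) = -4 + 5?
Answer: 1919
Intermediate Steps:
G(c, l) = 1
-72*G(5, 1) + 1991 = -72*1 + 1991 = -72 + 1991 = 1919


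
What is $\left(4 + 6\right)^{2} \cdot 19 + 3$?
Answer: $1903$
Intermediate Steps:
$\left(4 + 6\right)^{2} \cdot 19 + 3 = 10^{2} \cdot 19 + 3 = 100 \cdot 19 + 3 = 1900 + 3 = 1903$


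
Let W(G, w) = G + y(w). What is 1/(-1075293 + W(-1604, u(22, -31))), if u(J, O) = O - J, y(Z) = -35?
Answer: -1/1076932 ≈ -9.2856e-7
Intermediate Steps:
W(G, w) = -35 + G (W(G, w) = G - 35 = -35 + G)
1/(-1075293 + W(-1604, u(22, -31))) = 1/(-1075293 + (-35 - 1604)) = 1/(-1075293 - 1639) = 1/(-1076932) = -1/1076932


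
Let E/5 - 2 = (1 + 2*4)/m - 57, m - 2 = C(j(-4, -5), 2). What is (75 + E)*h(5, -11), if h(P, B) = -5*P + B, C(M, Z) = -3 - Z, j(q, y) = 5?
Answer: 7740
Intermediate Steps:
m = -3 (m = 2 + (-3 - 1*2) = 2 + (-3 - 2) = 2 - 5 = -3)
h(P, B) = B - 5*P
E = -290 (E = 10 + 5*((1 + 2*4)/(-3) - 57) = 10 + 5*((1 + 8)*(-1/3) - 57) = 10 + 5*(9*(-1/3) - 57) = 10 + 5*(-3 - 57) = 10 + 5*(-60) = 10 - 300 = -290)
(75 + E)*h(5, -11) = (75 - 290)*(-11 - 5*5) = -215*(-11 - 25) = -215*(-36) = 7740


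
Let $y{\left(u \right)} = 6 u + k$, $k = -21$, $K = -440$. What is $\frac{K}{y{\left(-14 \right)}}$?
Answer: $\frac{88}{21} \approx 4.1905$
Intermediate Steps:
$y{\left(u \right)} = -21 + 6 u$ ($y{\left(u \right)} = 6 u - 21 = -21 + 6 u$)
$\frac{K}{y{\left(-14 \right)}} = - \frac{440}{-21 + 6 \left(-14\right)} = - \frac{440}{-21 - 84} = - \frac{440}{-105} = \left(-440\right) \left(- \frac{1}{105}\right) = \frac{88}{21}$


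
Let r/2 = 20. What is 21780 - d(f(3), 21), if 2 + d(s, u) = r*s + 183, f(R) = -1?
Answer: 21639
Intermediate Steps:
r = 40 (r = 2*20 = 40)
d(s, u) = 181 + 40*s (d(s, u) = -2 + (40*s + 183) = -2 + (183 + 40*s) = 181 + 40*s)
21780 - d(f(3), 21) = 21780 - (181 + 40*(-1)) = 21780 - (181 - 40) = 21780 - 1*141 = 21780 - 141 = 21639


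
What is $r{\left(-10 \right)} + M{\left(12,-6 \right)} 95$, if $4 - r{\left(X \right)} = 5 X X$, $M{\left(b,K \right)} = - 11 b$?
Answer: $-13036$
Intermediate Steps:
$r{\left(X \right)} = 4 - 5 X^{2}$ ($r{\left(X \right)} = 4 - 5 X X = 4 - 5 X^{2}$)
$r{\left(-10 \right)} + M{\left(12,-6 \right)} 95 = \left(4 - 5 \left(-10\right)^{2}\right) + \left(-11\right) 12 \cdot 95 = \left(4 - 500\right) - 12540 = -496 - 12540 = -13036$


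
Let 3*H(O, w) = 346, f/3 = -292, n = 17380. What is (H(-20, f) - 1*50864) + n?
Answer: -100106/3 ≈ -33369.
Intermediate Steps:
f = -876 (f = 3*(-292) = -876)
H(O, w) = 346/3 (H(O, w) = (1/3)*346 = 346/3)
(H(-20, f) - 1*50864) + n = (346/3 - 1*50864) + 17380 = (346/3 - 50864) + 17380 = -152246/3 + 17380 = -100106/3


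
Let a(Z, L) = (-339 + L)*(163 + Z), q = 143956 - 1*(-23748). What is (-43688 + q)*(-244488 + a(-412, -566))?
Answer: -2374038288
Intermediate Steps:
q = 167704 (q = 143956 + 23748 = 167704)
(-43688 + q)*(-244488 + a(-412, -566)) = (-43688 + 167704)*(-244488 + (-55257 - 339*(-412) + 163*(-566) - 566*(-412))) = 124016*(-244488 + (-55257 + 139668 - 92258 + 233192)) = 124016*(-244488 + 225345) = 124016*(-19143) = -2374038288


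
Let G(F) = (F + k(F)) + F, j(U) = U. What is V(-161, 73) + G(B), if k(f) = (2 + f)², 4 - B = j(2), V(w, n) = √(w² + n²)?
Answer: 20 + 125*√2 ≈ 196.78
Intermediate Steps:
V(w, n) = √(n² + w²)
B = 2 (B = 4 - 1*2 = 4 - 2 = 2)
G(F) = (2 + F)² + 2*F (G(F) = (F + (2 + F)²) + F = (2 + F)² + 2*F)
V(-161, 73) + G(B) = √(73² + (-161)²) + ((2 + 2)² + 2*2) = √(5329 + 25921) + (4² + 4) = √31250 + (16 + 4) = 125*√2 + 20 = 20 + 125*√2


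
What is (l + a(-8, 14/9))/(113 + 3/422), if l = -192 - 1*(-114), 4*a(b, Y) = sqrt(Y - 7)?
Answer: -32916/47689 + 1477*I/286134 ≈ -0.69022 + 0.0051619*I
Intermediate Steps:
a(b, Y) = sqrt(-7 + Y)/4 (a(b, Y) = sqrt(Y - 7)/4 = sqrt(-7 + Y)/4)
l = -78 (l = -192 + 114 = -78)
(l + a(-8, 14/9))/(113 + 3/422) = (-78 + sqrt(-7 + 14/9)/4)/(113 + 3/422) = (-78 + sqrt(-49/9)/4)/(47689/422) = (-78 + (7*I/3)/4)*(422/47689) = (-78 + 7*I/12)*(422/47689) = -32916/47689 + 1477*I/286134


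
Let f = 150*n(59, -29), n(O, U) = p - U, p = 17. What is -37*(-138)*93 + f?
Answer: 481758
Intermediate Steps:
n(O, U) = 17 - U
f = 6900 (f = 150*(17 - 1*(-29)) = 150*(17 + 29) = 150*46 = 6900)
-37*(-138)*93 + f = -37*(-138)*93 + 6900 = 5106*93 + 6900 = 474858 + 6900 = 481758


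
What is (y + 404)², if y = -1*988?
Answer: 341056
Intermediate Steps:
y = -988
(y + 404)² = (-988 + 404)² = (-584)² = 341056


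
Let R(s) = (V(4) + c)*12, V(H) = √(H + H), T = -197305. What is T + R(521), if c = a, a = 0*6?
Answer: -197305 + 24*√2 ≈ -1.9727e+5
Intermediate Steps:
a = 0
V(H) = √2*√H (V(H) = √(2*H) = √2*√H)
c = 0
R(s) = 24*√2 (R(s) = (√2*√4 + 0)*12 = (√2*2 + 0)*12 = (2*√2 + 0)*12 = (2*√2)*12 = 24*√2)
T + R(521) = -197305 + 24*√2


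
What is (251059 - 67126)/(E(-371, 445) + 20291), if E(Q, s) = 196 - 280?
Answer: 183933/20207 ≈ 9.1024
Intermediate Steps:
E(Q, s) = -84
(251059 - 67126)/(E(-371, 445) + 20291) = (251059 - 67126)/(-84 + 20291) = 183933/20207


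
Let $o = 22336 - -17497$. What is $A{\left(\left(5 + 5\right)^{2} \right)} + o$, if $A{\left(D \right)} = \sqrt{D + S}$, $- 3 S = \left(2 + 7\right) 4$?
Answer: $39833 + 2 \sqrt{22} \approx 39842.0$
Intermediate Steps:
$S = -12$ ($S = - \frac{\left(2 + 7\right) 4}{3} = - \frac{9 \cdot 4}{3} = \left(- \frac{1}{3}\right) 36 = -12$)
$A{\left(D \right)} = \sqrt{-12 + D}$ ($A{\left(D \right)} = \sqrt{D - 12} = \sqrt{-12 + D}$)
$o = 39833$ ($o = 22336 + 17497 = 39833$)
$A{\left(\left(5 + 5\right)^{2} \right)} + o = \sqrt{-12 + \left(5 + 5\right)^{2}} + 39833 = \sqrt{-12 + 10^{2}} + 39833 = \sqrt{-12 + 100} + 39833 = \sqrt{88} + 39833 = 2 \sqrt{22} + 39833 = 39833 + 2 \sqrt{22}$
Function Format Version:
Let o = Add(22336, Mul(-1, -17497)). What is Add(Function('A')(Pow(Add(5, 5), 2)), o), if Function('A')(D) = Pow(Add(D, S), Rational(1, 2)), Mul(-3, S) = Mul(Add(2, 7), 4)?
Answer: Add(39833, Mul(2, Pow(22, Rational(1, 2)))) ≈ 39842.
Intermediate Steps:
S = -12 (S = Mul(Rational(-1, 3), Mul(Add(2, 7), 4)) = Mul(Rational(-1, 3), Mul(9, 4)) = Mul(Rational(-1, 3), 36) = -12)
Function('A')(D) = Pow(Add(-12, D), Rational(1, 2)) (Function('A')(D) = Pow(Add(D, -12), Rational(1, 2)) = Pow(Add(-12, D), Rational(1, 2)))
o = 39833 (o = Add(22336, 17497) = 39833)
Add(Function('A')(Pow(Add(5, 5), 2)), o) = Add(Pow(Add(-12, Pow(Add(5, 5), 2)), Rational(1, 2)), 39833) = Add(Pow(Add(-12, Pow(10, 2)), Rational(1, 2)), 39833) = Add(Pow(Add(-12, 100), Rational(1, 2)), 39833) = Add(Pow(88, Rational(1, 2)), 39833) = Add(Mul(2, Pow(22, Rational(1, 2))), 39833) = Add(39833, Mul(2, Pow(22, Rational(1, 2))))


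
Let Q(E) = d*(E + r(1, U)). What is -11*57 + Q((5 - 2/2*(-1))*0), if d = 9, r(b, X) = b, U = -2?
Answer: -618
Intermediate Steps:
Q(E) = 9 + 9*E (Q(E) = 9*(E + 1) = 9*(1 + E) = 9 + 9*E)
-11*57 + Q((5 - 2/2*(-1))*0) = -11*57 + (9 + 9*((5 - 2/2*(-1))*0)) = -627 + (9 + 9*((5 - 2*½*(-1))*0)) = -627 + (9 + 9*((5 - 1*(-1))*0)) = -627 + (9 + 9*((5 + 1)*0)) = -627 + (9 + 9*(6*0)) = -627 + (9 + 9*0) = -627 + (9 + 0) = -627 + 9 = -618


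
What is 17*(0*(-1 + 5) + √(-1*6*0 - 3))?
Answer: 17*I*√3 ≈ 29.445*I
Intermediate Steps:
17*(0*(-1 + 5) + √(-1*6*0 - 3)) = 17*(0*4 + √(-6*0 - 3)) = 17*(0 + √(0 - 3)) = 17*(0 + √(-3)) = 17*(0 + I*√3) = 17*(I*√3) = 17*I*√3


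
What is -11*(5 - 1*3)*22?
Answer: -484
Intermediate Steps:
-11*(5 - 1*3)*22 = -11*(5 - 3)*22 = -11*2*22 = -22*22 = -484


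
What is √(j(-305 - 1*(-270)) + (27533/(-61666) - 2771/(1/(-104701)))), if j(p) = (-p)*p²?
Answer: √9119220502675838/5606 ≈ 17034.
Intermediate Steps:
j(p) = -p³
√(j(-305 - 1*(-270)) + (27533/(-61666) - 2771/(1/(-104701)))) = √(-(-305 - 1*(-270))³ + (27533/(-61666) - 2771/(1/(-104701)))) = √(-(-305 + 270)³ + (27533*(-1/61666) - 2771/(-1/104701))) = √(-1*(-35)³ + (-2503/5606 - 2771*(-104701))) = √(-1*(-42875) + (-2503/5606 + 290126471)) = √(42875 + 1626448993923/5606) = √(1626689351173/5606) = √9119220502675838/5606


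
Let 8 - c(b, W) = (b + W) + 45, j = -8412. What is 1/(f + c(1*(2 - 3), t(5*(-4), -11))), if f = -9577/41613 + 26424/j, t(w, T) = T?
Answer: -29170713/827613128 ≈ -0.035247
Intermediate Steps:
c(b, W) = -37 - W - b (c(b, W) = 8 - ((b + W) + 45) = 8 - ((W + b) + 45) = 8 - (45 + W + b) = 8 + (-45 - W - b) = -37 - W - b)
f = -98345303/29170713 (f = -9577/41613 + 26424/(-8412) = -9577*1/41613 + 26424*(-1/8412) = -9577/41613 - 2202/701 = -98345303/29170713 ≈ -3.3714)
1/(f + c(1*(2 - 3), t(5*(-4), -11))) = 1/(-98345303/29170713 + (-37 - 1*(-11) - (2 - 3))) = 1/(-98345303/29170713 + (-37 + 11 - (-1))) = 1/(-98345303/29170713 + (-37 + 11 - 1*(-1))) = 1/(-98345303/29170713 + (-37 + 11 + 1)) = 1/(-98345303/29170713 - 25) = 1/(-827613128/29170713) = -29170713/827613128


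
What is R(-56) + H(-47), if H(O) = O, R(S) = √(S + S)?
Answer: -47 + 4*I*√7 ≈ -47.0 + 10.583*I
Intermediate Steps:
R(S) = √2*√S (R(S) = √(2*S) = √2*√S)
R(-56) + H(-47) = √2*√(-56) - 47 = √2*(2*I*√14) - 47 = 4*I*√7 - 47 = -47 + 4*I*√7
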